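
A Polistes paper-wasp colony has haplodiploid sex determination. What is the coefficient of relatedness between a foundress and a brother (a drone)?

Her haploid brother carries none of their father's genes and a random half of their mother's genome; that half matches the maternal half of her own genome with probability 1/2: r = 1/2 · 1/2 = 1/4.

0.25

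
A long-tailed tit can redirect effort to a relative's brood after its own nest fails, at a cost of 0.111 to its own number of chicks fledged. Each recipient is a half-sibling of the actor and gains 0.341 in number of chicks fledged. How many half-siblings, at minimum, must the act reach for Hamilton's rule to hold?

r to a half-sibling = 1/4 (half-sibs share one parent — one path of length 2: r = (1/2)^2 = 1/4).
Hamilton's rule: n·r·B > C  ⇒  n > C/(r·B) = 0.111/(0.25·0.341) = 1.302.
The smallest integer exceeding 1.302 is 2.

2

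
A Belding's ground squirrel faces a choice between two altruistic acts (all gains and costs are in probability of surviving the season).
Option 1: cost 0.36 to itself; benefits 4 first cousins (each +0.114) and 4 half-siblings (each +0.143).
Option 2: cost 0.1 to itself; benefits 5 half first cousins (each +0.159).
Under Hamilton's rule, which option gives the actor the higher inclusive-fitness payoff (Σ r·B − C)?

Option 1: r to a first cousin = 0.125.
Option 1: r to a half-sibling = 0.25.
Option 1: Σ r·B − C = (4·0.125·0.114 + 4·0.25·0.143) − 0.36 = -0.16.
Option 2: r to a half first cousin = 0.0625.
Option 2: Σ r·B − C = (5·0.0625·0.159) − 0.1 = -0.0503125.
Option 2 has the higher net inclusive-fitness payoff.

Option 2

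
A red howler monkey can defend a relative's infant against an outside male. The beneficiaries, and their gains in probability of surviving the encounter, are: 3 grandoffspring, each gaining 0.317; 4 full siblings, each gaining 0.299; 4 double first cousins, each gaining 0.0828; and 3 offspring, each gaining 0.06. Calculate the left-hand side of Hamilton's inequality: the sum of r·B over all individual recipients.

r to a grandoffspring = 1/4 (two parent–offspring links: r = (1/2)^2 = 1/4).
r to a full sibling = 0.5 (full sibs share both parents — two paths of length 2: r = 2·(1/2)^2 = 1/2).
r to a double first cousin = 0.25 (double first cousins share both grandparent pairs — four paths of length 4: r = 4·(1/2)^4 = 1/4).
r to an offspring = 1/2 (one parent–offspring link: r = (1/2)^1 = 1/2).
Summing one r·B term per recipient: 3·0.25·0.317 + 4·0.5·0.299 + 4·0.25·0.0828 + 3·0.5·0.06 = 1.00855.

1.00855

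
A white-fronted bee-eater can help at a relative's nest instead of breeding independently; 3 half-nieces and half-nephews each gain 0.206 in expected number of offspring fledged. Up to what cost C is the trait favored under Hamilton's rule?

0.07725

r to a half-niece or half-nephew = 1/8 (half-aunt/uncle↔niece/nephew: one path of length 3: r = (1/2)^3 = 1/8).
Hamilton's rule: n·r·B > C, so the trait is favored while C < n·r·B = 3·0.125·0.206 = 0.07725.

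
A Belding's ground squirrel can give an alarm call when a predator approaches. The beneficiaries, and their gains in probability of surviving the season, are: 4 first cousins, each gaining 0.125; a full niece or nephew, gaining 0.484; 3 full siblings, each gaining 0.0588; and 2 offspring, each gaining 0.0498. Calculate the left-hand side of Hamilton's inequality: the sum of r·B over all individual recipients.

0.3215

r to a first cousin = 0.125 (first cousins share one grandparent pair — two paths of length 4: r = 2·(1/2)^4 = 1/8).
r to a full niece or nephew = 1/4 (full aunt/uncle↔niece/nephew: two paths of length 3 through the shared grandparent pair: r = 2·(1/2)^3 = 1/4).
r to a full sibling = 0.5 (full sibs share both parents — two paths of length 2: r = 2·(1/2)^2 = 1/2).
r to an offspring = 0.5 (one parent–offspring link: r = (1/2)^1 = 1/2).
Summing one r·B term per recipient: 4·0.125·0.125 + 1·0.25·0.484 + 3·0.5·0.0588 + 2·0.5·0.0498 = 0.3215.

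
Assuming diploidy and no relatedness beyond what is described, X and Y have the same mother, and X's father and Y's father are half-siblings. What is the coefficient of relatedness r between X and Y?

With two independent routes of shared ancestry, r is the sum of the two contributions.
X and Y are related in two ways: half-sibs through their shared mother (r = 1/4) and half first cousins through their fathers (r = 1/16).
r = 1/4 + 1/16 = 5/16 = 0.3125.

0.3125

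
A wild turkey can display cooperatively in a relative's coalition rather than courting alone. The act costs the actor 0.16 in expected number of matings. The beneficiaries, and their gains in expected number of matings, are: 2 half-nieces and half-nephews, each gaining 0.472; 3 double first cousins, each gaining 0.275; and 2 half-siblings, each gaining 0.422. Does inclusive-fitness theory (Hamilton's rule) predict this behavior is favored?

Hamilton's rule: the trait is favored when the sum of r·B over every recipient exceeds the actor's cost C.
r to a half-niece or half-nephew = 0.125 (half-aunt/uncle↔niece/nephew: one path of length 3: r = (1/2)^3 = 1/8).
r to a double first cousin = 1/4 (double first cousins share both grandparent pairs — four paths of length 4: r = 4·(1/2)^4 = 1/4).
r to a half-sibling = 1/4 (half-sibs share one parent — one path of length 2: r = (1/2)^2 = 1/4).
Summing one r·B term per recipient: 2·0.125·0.472 + 3·0.25·0.275 + 2·0.25·0.422 = 0.53525.
0.53525 > 0.16: the indirect benefit exceeds the cost.

Yes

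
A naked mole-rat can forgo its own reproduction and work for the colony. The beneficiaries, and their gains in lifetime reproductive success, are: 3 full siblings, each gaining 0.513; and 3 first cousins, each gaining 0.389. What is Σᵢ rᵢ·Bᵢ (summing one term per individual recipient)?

0.915375

r to a full sibling = 0.5 (full sibs share both parents — two paths of length 2: r = 2·(1/2)^2 = 1/2).
r to a first cousin = 0.125 (first cousins share one grandparent pair — two paths of length 4: r = 2·(1/2)^4 = 1/8).
Summing one r·B term per recipient: 3·0.5·0.513 + 3·0.125·0.389 = 0.915375.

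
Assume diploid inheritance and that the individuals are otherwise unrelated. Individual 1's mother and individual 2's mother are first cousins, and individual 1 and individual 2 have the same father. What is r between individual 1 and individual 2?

0.28125

With two independent routes of shared ancestry, r is the sum of the two contributions.
Individual 1 and individual 2 are related in two ways: second cousins through their mothers (r = 1/32) and half-sibs through their shared father (r = 1/4).
r = 1/32 + 1/4 = 0.28125.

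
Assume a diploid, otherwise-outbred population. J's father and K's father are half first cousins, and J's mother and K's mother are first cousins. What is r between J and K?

0.046875

Independent pedigree routes through distinct common ancestors add.
J and K are related in two ways: half second cousins through their fathers (r = 1/64) and second cousins through their mothers (r = 1/32).
r = 1/64 + 1/32 = 3/64 = 0.046875.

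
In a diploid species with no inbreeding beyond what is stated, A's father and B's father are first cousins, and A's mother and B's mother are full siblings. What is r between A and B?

Relatedness sums over independent paths through distinct common ancestors.
A and B are related in two ways: second cousins through their fathers (r = 1/32) and first cousins through their mothers (r = 1/8).
r = 1/32 + 1/8 = 0.15625.

0.15625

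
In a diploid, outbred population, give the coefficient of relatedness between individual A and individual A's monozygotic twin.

Each parent–offspring link contributes a factor of 1/2, and independent paths through distinct common ancestors add.
Monozygotic twins share every allele identical by descent: r = 1.

1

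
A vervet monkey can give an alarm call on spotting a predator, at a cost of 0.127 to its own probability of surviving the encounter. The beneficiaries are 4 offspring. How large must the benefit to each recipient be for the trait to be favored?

r to an offspring = 0.5 (one parent–offspring link: r = (1/2)^1 = 1/2).
Hamilton's rule with n recipients of equal r: n·r·B > C, so B > C/(n·r) = 0.127/(4·0.5) = 0.0635.

0.0635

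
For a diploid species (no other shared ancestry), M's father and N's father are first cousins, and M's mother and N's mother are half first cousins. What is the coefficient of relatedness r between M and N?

0.046875

Independent pedigree routes through distinct common ancestors add.
M and N are related in two ways: second cousins through their fathers (r = 1/32) and half second cousins through their mothers (r = 1/64).
r = 1/32 + 1/64 = 0.046875.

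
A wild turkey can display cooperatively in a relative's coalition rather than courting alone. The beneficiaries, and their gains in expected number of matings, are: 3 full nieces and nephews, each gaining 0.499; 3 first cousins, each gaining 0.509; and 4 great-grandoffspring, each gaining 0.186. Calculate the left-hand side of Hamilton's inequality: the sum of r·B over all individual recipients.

r to a full niece or nephew = 1/4 (full aunt/uncle↔niece/nephew: two paths of length 3 through the shared grandparent pair: r = 2·(1/2)^3 = 1/4).
r to a first cousin = 0.125 (first cousins share one grandparent pair — two paths of length 4: r = 2·(1/2)^4 = 1/8).
r to a great-grandoffspring = 0.125 (three parent–offspring links: r = (1/2)^3 = 1/8).
Summing one r·B term per recipient: 3·0.25·0.499 + 3·0.125·0.509 + 4·0.125·0.186 = 0.658125.

0.658125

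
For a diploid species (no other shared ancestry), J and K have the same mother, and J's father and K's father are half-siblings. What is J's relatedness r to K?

Independent pedigree routes through distinct common ancestors add.
J and K are related in two ways: half-sibs through their shared mother (r = 1/4) and half first cousins through their fathers (r = 1/16).
r = 1/4 + 1/16 = 5/16 = 0.3125.

0.3125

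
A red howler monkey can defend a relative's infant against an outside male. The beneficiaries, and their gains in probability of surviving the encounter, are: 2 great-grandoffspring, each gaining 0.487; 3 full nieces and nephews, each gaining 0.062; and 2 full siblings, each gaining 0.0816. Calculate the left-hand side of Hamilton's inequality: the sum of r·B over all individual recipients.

0.24985

r to a great-grandoffspring = 0.125 (three parent–offspring links: r = (1/2)^3 = 1/8).
r to a full niece or nephew = 0.25 (full aunt/uncle↔niece/nephew: two paths of length 3 through the shared grandparent pair: r = 2·(1/2)^3 = 1/4).
r to a full sibling = 0.5 (full sibs share both parents — two paths of length 2: r = 2·(1/2)^2 = 1/2).
Summing one r·B term per recipient: 2·0.125·0.487 + 3·0.25·0.062 + 2·0.5·0.0816 = 0.24985.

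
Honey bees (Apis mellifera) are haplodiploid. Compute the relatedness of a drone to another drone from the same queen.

0.5

Haploid brothers each carry a random half of the queen's diploid genome, so on average they share half: r = 1/2.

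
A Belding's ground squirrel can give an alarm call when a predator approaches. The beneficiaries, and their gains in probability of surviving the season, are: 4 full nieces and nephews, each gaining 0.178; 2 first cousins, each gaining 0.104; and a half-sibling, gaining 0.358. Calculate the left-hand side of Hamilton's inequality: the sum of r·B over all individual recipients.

r to a full niece or nephew = 1/4 (full aunt/uncle↔niece/nephew: two paths of length 3 through the shared grandparent pair: r = 2·(1/2)^3 = 1/4).
r to a first cousin = 0.125 (first cousins share one grandparent pair — two paths of length 4: r = 2·(1/2)^4 = 1/8).
r to a half-sibling = 0.25 (half-sibs share one parent — one path of length 2: r = (1/2)^2 = 1/4).
Summing one r·B term per recipient: 4·0.25·0.178 + 2·0.125·0.104 + 1·0.25·0.358 = 0.2935.

0.2935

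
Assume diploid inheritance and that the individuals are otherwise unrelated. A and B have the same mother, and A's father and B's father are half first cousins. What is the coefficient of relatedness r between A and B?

Relatedness sums over independent paths through distinct common ancestors.
A and B are related in two ways: half-sibs through their shared mother (r = 1/4) and half second cousins through their fathers (r = 1/64).
r = 1/4 + 1/64 = 0.265625.

0.265625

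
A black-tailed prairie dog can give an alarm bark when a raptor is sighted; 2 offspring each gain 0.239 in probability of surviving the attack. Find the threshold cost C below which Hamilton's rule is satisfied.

0.239

r to an offspring = 0.5 (one parent–offspring link: r = (1/2)^1 = 1/2).
Hamilton's rule: n·r·B > C, so the trait is favored while C < n·r·B = 2·0.5·0.239 = 0.239.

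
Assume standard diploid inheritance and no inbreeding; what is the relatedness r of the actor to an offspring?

One parent–offspring link: r = (1/2)^1 = 1/2.

0.5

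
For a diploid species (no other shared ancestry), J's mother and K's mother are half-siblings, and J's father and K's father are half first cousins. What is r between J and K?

0.078125

With two independent routes of shared ancestry, r is the sum of the two contributions.
J and K are related in two ways: half first cousins through their mothers (r = 1/16) and half second cousins through their fathers (r = 1/64).
r = 1/16 + 1/64 = 5/64 = 0.078125.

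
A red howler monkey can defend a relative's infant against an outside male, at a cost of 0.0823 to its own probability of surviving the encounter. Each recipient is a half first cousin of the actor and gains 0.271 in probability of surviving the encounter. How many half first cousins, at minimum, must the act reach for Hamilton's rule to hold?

r to a half first cousin = 1/16 (half first cousins share one grandparent — one path of length 4: r = (1/2)^4 = 1/16).
Hamilton's rule: n·r·B > C  ⇒  n > C/(r·B) = 0.0823/(0.0625·0.271) = 4.859.
The smallest integer exceeding 4.859 is 5.

5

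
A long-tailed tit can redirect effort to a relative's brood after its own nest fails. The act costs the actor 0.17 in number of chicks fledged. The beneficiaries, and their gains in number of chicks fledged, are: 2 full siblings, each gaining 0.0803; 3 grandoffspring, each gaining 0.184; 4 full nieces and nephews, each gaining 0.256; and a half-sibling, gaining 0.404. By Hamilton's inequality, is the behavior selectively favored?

Yes

Hamilton's rule: the trait is favored when the sum of r·B over every recipient exceeds the actor's cost C.
r to a full sibling = 0.5 (full sibs share both parents — two paths of length 2: r = 2·(1/2)^2 = 1/2).
r to a grandoffspring = 1/4 (two parent–offspring links: r = (1/2)^2 = 1/4).
r to a full niece or nephew = 1/4 (full aunt/uncle↔niece/nephew: two paths of length 3 through the shared grandparent pair: r = 2·(1/2)^3 = 1/4).
r to a half-sibling = 0.25 (half-sibs share one parent — one path of length 2: r = (1/2)^2 = 1/4).
Summing one r·B term per recipient: 2·0.5·0.0803 + 3·0.25·0.184 + 4·0.25·0.256 + 1·0.25·0.404 = 0.5753.
0.5753 > 0.17: the indirect benefit exceeds the cost.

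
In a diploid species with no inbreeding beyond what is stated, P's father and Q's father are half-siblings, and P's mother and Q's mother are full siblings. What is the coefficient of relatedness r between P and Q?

0.1875

With two independent routes of shared ancestry, r is the sum of the two contributions.
P and Q are related in two ways: half first cousins through their fathers (r = 1/16) and first cousins through their mothers (r = 1/8).
r = 1/16 + 1/8 = 3/16 = 0.1875.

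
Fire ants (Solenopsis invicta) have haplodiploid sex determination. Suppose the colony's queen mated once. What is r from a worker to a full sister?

Haplodiploid full sisters inherit their father's entire haploid genome identically (contributing 1/2) and on average half of their mother's contribution (1/2 · 1/2 = 1/4); r = 1/2 + 1/4 = 3/4.

0.75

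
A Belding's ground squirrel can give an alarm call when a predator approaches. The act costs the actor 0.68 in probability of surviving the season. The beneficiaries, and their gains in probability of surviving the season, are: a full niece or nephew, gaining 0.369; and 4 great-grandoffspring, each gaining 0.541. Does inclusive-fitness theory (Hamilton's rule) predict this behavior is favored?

No

Hamilton's rule: the trait is favored when the sum of r·B over every recipient exceeds the actor's cost C.
r to a full niece or nephew = 1/4 (full aunt/uncle↔niece/nephew: two paths of length 3 through the shared grandparent pair: r = 2·(1/2)^3 = 1/4).
r to a great-grandoffspring = 1/8 (three parent–offspring links: r = (1/2)^3 = 1/8).
Summing one r·B term per recipient: 1·0.25·0.369 + 4·0.125·0.541 = 0.36275.
0.36275 < 0.68: the indirect benefit is less than the cost.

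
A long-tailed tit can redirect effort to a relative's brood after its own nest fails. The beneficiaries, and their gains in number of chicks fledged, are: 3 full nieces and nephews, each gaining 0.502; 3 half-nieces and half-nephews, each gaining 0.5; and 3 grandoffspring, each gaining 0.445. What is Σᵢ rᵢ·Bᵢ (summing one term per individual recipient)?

0.89775

r to a full niece or nephew = 0.25 (full aunt/uncle↔niece/nephew: two paths of length 3 through the shared grandparent pair: r = 2·(1/2)^3 = 1/4).
r to a half-niece or half-nephew = 1/8 (half-aunt/uncle↔niece/nephew: one path of length 3: r = (1/2)^3 = 1/8).
r to a grandoffspring = 0.25 (two parent–offspring links: r = (1/2)^2 = 1/4).
Summing one r·B term per recipient: 3·0.25·0.502 + 3·0.125·0.5 + 3·0.25·0.445 = 0.89775.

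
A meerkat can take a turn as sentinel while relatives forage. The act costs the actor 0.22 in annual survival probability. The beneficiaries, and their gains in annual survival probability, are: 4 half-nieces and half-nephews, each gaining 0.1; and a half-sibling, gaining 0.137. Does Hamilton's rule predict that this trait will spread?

No

Hamilton's rule: the trait is favored when the sum of r·B over every recipient exceeds the actor's cost C.
r to a half-niece or half-nephew = 1/8 (half-aunt/uncle↔niece/nephew: one path of length 3: r = (1/2)^3 = 1/8).
r to a half-sibling = 0.25 (half-sibs share one parent — one path of length 2: r = (1/2)^2 = 1/4).
Summing one r·B term per recipient: 4·0.125·0.1 + 1·0.25·0.137 = 0.08425.
0.08425 < 0.22: the indirect benefit is less than the cost.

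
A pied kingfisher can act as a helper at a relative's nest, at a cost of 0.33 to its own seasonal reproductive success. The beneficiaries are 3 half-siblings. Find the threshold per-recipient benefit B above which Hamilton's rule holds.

r to a half-sibling = 0.25 (half-sibs share one parent — one path of length 2: r = (1/2)^2 = 1/4).
Hamilton's rule with n recipients of equal r: n·r·B > C, so B > C/(n·r) = 0.33/(3·0.25) = 0.44.

0.44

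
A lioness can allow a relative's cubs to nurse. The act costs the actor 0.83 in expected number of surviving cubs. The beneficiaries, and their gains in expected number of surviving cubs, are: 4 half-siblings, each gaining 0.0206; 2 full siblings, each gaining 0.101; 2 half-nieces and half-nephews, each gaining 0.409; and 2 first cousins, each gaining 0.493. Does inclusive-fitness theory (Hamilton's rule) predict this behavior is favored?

Hamilton's rule: the trait is favored when the sum of r·B over every recipient exceeds the actor's cost C.
r to a half-sibling = 0.25 (half-sibs share one parent — one path of length 2: r = (1/2)^2 = 1/4).
r to a full sibling = 1/2 (full sibs share both parents — two paths of length 2: r = 2·(1/2)^2 = 1/2).
r to a half-niece or half-nephew = 0.125 (half-aunt/uncle↔niece/nephew: one path of length 3: r = (1/2)^3 = 1/8).
r to a first cousin = 1/8 (first cousins share one grandparent pair — two paths of length 4: r = 2·(1/2)^4 = 1/8).
Summing one r·B term per recipient: 4·0.25·0.0206 + 2·0.5·0.101 + 2·0.125·0.409 + 2·0.125·0.493 = 0.3471.
0.3471 < 0.83: the indirect benefit is less than the cost.

No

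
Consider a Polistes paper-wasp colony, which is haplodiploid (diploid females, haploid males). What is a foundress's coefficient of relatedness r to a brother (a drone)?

0.25

Her haploid brother carries none of their father's genes and a random half of their mother's genome; that half matches the maternal half of her own genome with probability 1/2: r = 1/2 · 1/2 = 1/4.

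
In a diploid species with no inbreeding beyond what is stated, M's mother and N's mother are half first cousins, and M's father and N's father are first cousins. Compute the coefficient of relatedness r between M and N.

Relatedness sums over independent paths through distinct common ancestors.
M and N are related in two ways: half second cousins through their mothers (r = 1/64) and second cousins through their fathers (r = 1/32).
r = 1/64 + 1/32 = 3/64 = 0.046875.

0.046875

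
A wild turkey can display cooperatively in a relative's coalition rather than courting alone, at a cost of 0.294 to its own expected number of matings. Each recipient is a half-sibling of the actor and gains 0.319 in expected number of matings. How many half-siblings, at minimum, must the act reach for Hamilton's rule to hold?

r to a half-sibling = 0.25 (half-sibs share one parent — one path of length 2: r = (1/2)^2 = 1/4).
Hamilton's rule: n·r·B > C  ⇒  n > C/(r·B) = 0.294/(0.25·0.319) = 3.687.
The smallest integer exceeding 3.687 is 4.

4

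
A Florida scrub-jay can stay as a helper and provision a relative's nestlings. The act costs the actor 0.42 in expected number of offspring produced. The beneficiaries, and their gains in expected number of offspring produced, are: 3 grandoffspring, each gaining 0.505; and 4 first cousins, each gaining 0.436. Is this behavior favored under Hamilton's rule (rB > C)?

Yes

Hamilton's rule: the trait is favored when the sum of r·B over every recipient exceeds the actor's cost C.
r to a grandoffspring = 1/4 (two parent–offspring links: r = (1/2)^2 = 1/4).
r to a first cousin = 1/8 (first cousins share one grandparent pair — two paths of length 4: r = 2·(1/2)^4 = 1/8).
Summing one r·B term per recipient: 3·0.25·0.505 + 4·0.125·0.436 = 0.59675.
0.59675 > 0.42: the indirect benefit exceeds the cost.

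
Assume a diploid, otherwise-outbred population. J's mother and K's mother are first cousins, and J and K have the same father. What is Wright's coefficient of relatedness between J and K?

0.28125

Wright's path rule: contributions from independent ancestry routes add.
J and K are related in two ways: second cousins through their mothers (r = 1/32) and half-sibs through their shared father (r = 1/4).
r = 1/32 + 1/4 = 0.28125.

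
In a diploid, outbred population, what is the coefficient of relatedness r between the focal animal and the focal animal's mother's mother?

0.25

Each parent–offspring link contributes a factor of 1/2, and independent paths through distinct common ancestors add.
Two parent–offspring links: r = (1/2)^2 = 1/4.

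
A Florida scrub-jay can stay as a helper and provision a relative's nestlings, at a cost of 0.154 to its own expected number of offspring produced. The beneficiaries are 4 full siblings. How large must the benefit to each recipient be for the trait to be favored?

0.077

r to a full sibling = 0.5 (full sibs share both parents — two paths of length 2: r = 2·(1/2)^2 = 1/2).
Hamilton's rule with n recipients of equal r: n·r·B > C, so B > C/(n·r) = 0.154/(4·0.5) = 0.077.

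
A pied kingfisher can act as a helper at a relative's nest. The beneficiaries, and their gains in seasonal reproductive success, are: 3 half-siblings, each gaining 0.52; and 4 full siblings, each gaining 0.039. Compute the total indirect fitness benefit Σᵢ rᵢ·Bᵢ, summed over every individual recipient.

0.468

r to a half-sibling = 1/4 (half-sibs share one parent — one path of length 2: r = (1/2)^2 = 1/4).
r to a full sibling = 1/2 (full sibs share both parents — two paths of length 2: r = 2·(1/2)^2 = 1/2).
Summing one r·B term per recipient: 3·0.25·0.52 + 4·0.5·0.039 = 0.468.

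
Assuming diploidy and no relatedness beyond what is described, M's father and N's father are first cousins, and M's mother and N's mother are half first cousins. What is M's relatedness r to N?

0.046875

Relatedness sums over independent paths through distinct common ancestors.
M and N are related in two ways: second cousins through their fathers (r = 1/32) and half second cousins through their mothers (r = 1/64).
r = 1/32 + 1/64 = 0.046875.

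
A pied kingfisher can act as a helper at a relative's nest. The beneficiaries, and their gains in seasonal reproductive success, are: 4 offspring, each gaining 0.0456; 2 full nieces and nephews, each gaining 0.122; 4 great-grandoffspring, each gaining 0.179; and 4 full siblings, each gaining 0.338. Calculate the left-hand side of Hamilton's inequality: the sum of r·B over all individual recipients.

0.9177

r to an offspring = 1/2 (one parent–offspring link: r = (1/2)^1 = 1/2).
r to a full niece or nephew = 0.25 (full aunt/uncle↔niece/nephew: two paths of length 3 through the shared grandparent pair: r = 2·(1/2)^3 = 1/4).
r to a great-grandoffspring = 0.125 (three parent–offspring links: r = (1/2)^3 = 1/8).
r to a full sibling = 0.5 (full sibs share both parents — two paths of length 2: r = 2·(1/2)^2 = 1/2).
Summing one r·B term per recipient: 4·0.5·0.0456 + 2·0.25·0.122 + 4·0.125·0.179 + 4·0.5·0.338 = 0.9177.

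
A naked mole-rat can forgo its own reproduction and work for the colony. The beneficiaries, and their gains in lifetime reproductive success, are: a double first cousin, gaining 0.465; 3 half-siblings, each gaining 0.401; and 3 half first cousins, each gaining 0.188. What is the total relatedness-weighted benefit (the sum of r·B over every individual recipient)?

0.45225

r to a double first cousin = 0.25 (double first cousins share both grandparent pairs — four paths of length 4: r = 4·(1/2)^4 = 1/4).
r to a half-sibling = 0.25 (half-sibs share one parent — one path of length 2: r = (1/2)^2 = 1/4).
r to a half first cousin = 0.0625 (half first cousins share one grandparent — one path of length 4: r = (1/2)^4 = 1/16).
Summing one r·B term per recipient: 1·0.25·0.465 + 3·0.25·0.401 + 3·0.0625·0.188 = 0.45225.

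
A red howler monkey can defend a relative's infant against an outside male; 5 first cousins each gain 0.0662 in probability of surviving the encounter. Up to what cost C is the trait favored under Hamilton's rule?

0.041375

r to a first cousin = 1/8 (first cousins share one grandparent pair — two paths of length 4: r = 2·(1/2)^4 = 1/8).
Hamilton's rule: n·r·B > C, so the trait is favored while C < n·r·B = 5·0.125·0.0662 = 0.041375.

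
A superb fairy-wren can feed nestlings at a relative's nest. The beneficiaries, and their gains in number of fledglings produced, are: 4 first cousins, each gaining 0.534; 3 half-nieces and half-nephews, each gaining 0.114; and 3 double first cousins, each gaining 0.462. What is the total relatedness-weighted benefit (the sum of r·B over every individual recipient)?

0.65625

r to a first cousin = 1/8 (first cousins share one grandparent pair — two paths of length 4: r = 2·(1/2)^4 = 1/8).
r to a half-niece or half-nephew = 1/8 (half-aunt/uncle↔niece/nephew: one path of length 3: r = (1/2)^3 = 1/8).
r to a double first cousin = 1/4 (double first cousins share both grandparent pairs — four paths of length 4: r = 4·(1/2)^4 = 1/4).
Summing one r·B term per recipient: 4·0.125·0.534 + 3·0.125·0.114 + 3·0.25·0.462 = 0.65625.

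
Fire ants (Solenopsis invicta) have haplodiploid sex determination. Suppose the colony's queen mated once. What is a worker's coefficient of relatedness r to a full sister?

Haplodiploid full sisters inherit their father's entire haploid genome identically (contributing 1/2) and on average half of their mother's contribution (1/2 · 1/2 = 1/4); r = 1/2 + 1/4 = 3/4.

0.75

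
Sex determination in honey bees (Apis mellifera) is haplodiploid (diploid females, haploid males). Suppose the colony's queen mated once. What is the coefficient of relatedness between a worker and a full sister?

Haplodiploid full sisters inherit their father's entire haploid genome identically (contributing 1/2) and on average half of their mother's contribution (1/2 · 1/2 = 1/4); r = 1/2 + 1/4 = 3/4.

0.75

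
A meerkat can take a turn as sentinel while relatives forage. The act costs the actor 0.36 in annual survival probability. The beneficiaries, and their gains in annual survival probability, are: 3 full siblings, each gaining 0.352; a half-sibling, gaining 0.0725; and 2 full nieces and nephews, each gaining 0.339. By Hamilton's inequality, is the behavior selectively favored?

Yes

Hamilton's rule: the trait is favored when the sum of r·B over every recipient exceeds the actor's cost C.
r to a full sibling = 1/2 (full sibs share both parents — two paths of length 2: r = 2·(1/2)^2 = 1/2).
r to a half-sibling = 0.25 (half-sibs share one parent — one path of length 2: r = (1/2)^2 = 1/4).
r to a full niece or nephew = 1/4 (full aunt/uncle↔niece/nephew: two paths of length 3 through the shared grandparent pair: r = 2·(1/2)^3 = 1/4).
Summing one r·B term per recipient: 3·0.5·0.352 + 1·0.25·0.0725 + 2·0.25·0.339 = 0.715625.
0.715625 > 0.36: the indirect benefit exceeds the cost.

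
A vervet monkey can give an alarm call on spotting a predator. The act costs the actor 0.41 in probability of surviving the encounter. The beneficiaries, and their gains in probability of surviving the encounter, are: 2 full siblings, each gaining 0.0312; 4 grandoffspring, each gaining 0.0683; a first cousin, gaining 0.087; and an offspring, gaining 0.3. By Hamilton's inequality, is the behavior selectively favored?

Hamilton's rule: the trait is favored when the sum of r·B over every recipient exceeds the actor's cost C.
r to a full sibling = 0.5 (full sibs share both parents — two paths of length 2: r = 2·(1/2)^2 = 1/2).
r to a grandoffspring = 1/4 (two parent–offspring links: r = (1/2)^2 = 1/4).
r to a first cousin = 1/8 (first cousins share one grandparent pair — two paths of length 4: r = 2·(1/2)^4 = 1/8).
r to an offspring = 1/2 (one parent–offspring link: r = (1/2)^1 = 1/2).
Summing one r·B term per recipient: 2·0.5·0.0312 + 4·0.25·0.0683 + 1·0.125·0.087 + 1·0.5·0.3 = 0.260375.
0.260375 < 0.41: the indirect benefit is less than the cost.

No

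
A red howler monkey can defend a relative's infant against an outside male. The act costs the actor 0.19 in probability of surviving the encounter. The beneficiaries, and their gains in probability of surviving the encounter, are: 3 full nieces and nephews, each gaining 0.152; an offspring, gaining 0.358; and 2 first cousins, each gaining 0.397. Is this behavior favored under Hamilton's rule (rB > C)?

Hamilton's rule: the trait is favored when the sum of r·B over every recipient exceeds the actor's cost C.
r to a full niece or nephew = 0.25 (full aunt/uncle↔niece/nephew: two paths of length 3 through the shared grandparent pair: r = 2·(1/2)^3 = 1/4).
r to an offspring = 1/2 (one parent–offspring link: r = (1/2)^1 = 1/2).
r to a first cousin = 0.125 (first cousins share one grandparent pair — two paths of length 4: r = 2·(1/2)^4 = 1/8).
Summing one r·B term per recipient: 3·0.25·0.152 + 1·0.5·0.358 + 2·0.125·0.397 = 0.39225.
0.39225 > 0.19: the indirect benefit exceeds the cost.

Yes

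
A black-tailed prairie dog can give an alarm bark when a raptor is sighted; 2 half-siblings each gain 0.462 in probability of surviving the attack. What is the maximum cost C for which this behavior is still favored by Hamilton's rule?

0.231

r to a half-sibling = 1/4 (half-sibs share one parent — one path of length 2: r = (1/2)^2 = 1/4).
Hamilton's rule: n·r·B > C, so the trait is favored while C < n·r·B = 2·0.25·0.462 = 0.231.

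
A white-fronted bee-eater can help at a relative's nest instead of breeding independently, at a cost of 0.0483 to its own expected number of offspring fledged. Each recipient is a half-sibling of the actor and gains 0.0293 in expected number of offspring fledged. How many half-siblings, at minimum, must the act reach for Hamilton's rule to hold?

r to a half-sibling = 0.25 (half-sibs share one parent — one path of length 2: r = (1/2)^2 = 1/4).
Hamilton's rule: n·r·B > C  ⇒  n > C/(r·B) = 0.0483/(0.25·0.0293) = 6.594.
The smallest integer exceeding 6.594 is 7.

7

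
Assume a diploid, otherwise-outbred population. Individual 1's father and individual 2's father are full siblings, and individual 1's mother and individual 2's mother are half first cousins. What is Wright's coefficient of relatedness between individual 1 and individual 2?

0.140625

With two independent routes of shared ancestry, r is the sum of the two contributions.
Individual 1 and individual 2 are related in two ways: first cousins through their fathers (r = 1/8) and half second cousins through their mothers (r = 1/64).
r = 1/8 + 1/64 = 0.140625.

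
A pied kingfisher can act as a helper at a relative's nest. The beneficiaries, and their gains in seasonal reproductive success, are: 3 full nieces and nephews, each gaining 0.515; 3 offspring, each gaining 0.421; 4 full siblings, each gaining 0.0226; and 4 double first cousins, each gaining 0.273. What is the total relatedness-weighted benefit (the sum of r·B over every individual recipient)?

r to a full niece or nephew = 0.25 (full aunt/uncle↔niece/nephew: two paths of length 3 through the shared grandparent pair: r = 2·(1/2)^3 = 1/4).
r to an offspring = 0.5 (one parent–offspring link: r = (1/2)^1 = 1/2).
r to a full sibling = 0.5 (full sibs share both parents — two paths of length 2: r = 2·(1/2)^2 = 1/2).
r to a double first cousin = 1/4 (double first cousins share both grandparent pairs — four paths of length 4: r = 4·(1/2)^4 = 1/4).
Summing one r·B term per recipient: 3·0.25·0.515 + 3·0.5·0.421 + 4·0.5·0.0226 + 4·0.25·0.273 = 1.33595.

1.33595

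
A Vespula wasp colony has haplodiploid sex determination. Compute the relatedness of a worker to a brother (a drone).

Her haploid brother carries none of their father's genes and a random half of their mother's genome; that half matches the maternal half of her own genome with probability 1/2: r = 1/2 · 1/2 = 1/4.

0.25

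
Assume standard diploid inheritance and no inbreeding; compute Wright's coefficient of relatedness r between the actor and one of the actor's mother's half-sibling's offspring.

Each parent–offspring link contributes a factor of 1/2, and independent paths through distinct common ancestors add.
Half first cousins share one grandparent — one path of length 4: r = (1/2)^4 = 1/16.

0.0625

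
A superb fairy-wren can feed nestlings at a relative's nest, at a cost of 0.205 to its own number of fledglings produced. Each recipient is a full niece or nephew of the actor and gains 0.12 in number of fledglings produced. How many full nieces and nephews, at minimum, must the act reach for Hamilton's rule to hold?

r to a full niece or nephew = 0.25 (full aunt/uncle↔niece/nephew: two paths of length 3 through the shared grandparent pair: r = 2·(1/2)^3 = 1/4).
Hamilton's rule: n·r·B > C  ⇒  n > C/(r·B) = 0.205/(0.25·0.12) = 6.833.
The smallest integer exceeding 6.833 is 7.

7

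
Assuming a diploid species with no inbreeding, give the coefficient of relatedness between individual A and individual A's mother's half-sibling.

0.125

Each parent–offspring link contributes a factor of 1/2, and independent paths through distinct common ancestors add.
Half-aunt/uncle↔niece/nephew: one path of length 3: r = (1/2)^3 = 1/8.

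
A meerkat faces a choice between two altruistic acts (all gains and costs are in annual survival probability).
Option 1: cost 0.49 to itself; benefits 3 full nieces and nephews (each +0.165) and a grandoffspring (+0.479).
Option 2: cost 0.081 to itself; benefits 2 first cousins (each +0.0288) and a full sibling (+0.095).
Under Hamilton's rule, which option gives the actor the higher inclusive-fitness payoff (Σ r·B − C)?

Option 2

Option 1: r to a full niece or nephew = 0.25.
Option 1: r to a grandoffspring = 0.25.
Option 1: Σ r·B − C = (3·0.25·0.165 + 1·0.25·0.479) − 0.49 = -0.2465.
Option 2: r to a first cousin = 0.125.
Option 2: r to a full sibling = 0.5.
Option 2: Σ r·B − C = (2·0.125·0.0288 + 1·0.5·0.095) − 0.081 = -0.0263.
Option 2 has the higher net inclusive-fitness payoff.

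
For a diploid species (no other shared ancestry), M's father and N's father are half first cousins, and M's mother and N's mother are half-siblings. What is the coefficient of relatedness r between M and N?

Independent pedigree routes through distinct common ancestors add.
M and N are related in two ways: half second cousins through their fathers (r = 1/64) and half first cousins through their mothers (r = 1/16).
r = 1/64 + 1/16 = 0.078125.

0.078125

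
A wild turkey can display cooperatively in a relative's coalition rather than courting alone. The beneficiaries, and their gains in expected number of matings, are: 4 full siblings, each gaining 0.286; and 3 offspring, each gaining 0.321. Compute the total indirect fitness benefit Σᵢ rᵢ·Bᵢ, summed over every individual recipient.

1.0535

r to a full sibling = 0.5 (full sibs share both parents — two paths of length 2: r = 2·(1/2)^2 = 1/2).
r to an offspring = 1/2 (one parent–offspring link: r = (1/2)^1 = 1/2).
Summing one r·B term per recipient: 4·0.5·0.286 + 3·0.5·0.321 = 1.0535.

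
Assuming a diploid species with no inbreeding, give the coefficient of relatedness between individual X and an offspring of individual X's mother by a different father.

Each parent–offspring link contributes a factor of 1/2, and independent paths through distinct common ancestors add.
Half-sibs share one parent — one path of length 2: r = (1/2)^2 = 1/4.

0.25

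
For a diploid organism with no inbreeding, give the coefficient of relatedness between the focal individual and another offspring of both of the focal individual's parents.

Each parent–offspring link contributes a factor of 1/2, and independent paths through distinct common ancestors add.
Full sibs share both parents — two paths of length 2: r = 2·(1/2)^2 = 1/2.

0.5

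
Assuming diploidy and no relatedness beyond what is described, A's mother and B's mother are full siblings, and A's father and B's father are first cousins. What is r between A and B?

Wright's path rule: contributions from independent ancestry routes add.
A and B are related in two ways: first cousins through their mothers (r = 1/8) and second cousins through their fathers (r = 1/32).
r = 1/8 + 1/32 = 0.15625.

0.15625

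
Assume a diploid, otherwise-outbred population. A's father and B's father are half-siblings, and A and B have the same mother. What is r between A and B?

Relatedness sums over independent paths through distinct common ancestors.
A and B are related in two ways: half first cousins through their fathers (r = 1/16) and half-sibs through their shared mother (r = 1/4).
r = 1/16 + 1/4 = 5/16 = 0.3125.

0.3125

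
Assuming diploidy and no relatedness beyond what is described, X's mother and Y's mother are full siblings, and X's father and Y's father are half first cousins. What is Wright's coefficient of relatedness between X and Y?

Independent pedigree routes through distinct common ancestors add.
X and Y are related in two ways: first cousins through their mothers (r = 1/8) and half second cousins through their fathers (r = 1/64).
r = 1/8 + 1/64 = 9/64 = 0.140625.

0.140625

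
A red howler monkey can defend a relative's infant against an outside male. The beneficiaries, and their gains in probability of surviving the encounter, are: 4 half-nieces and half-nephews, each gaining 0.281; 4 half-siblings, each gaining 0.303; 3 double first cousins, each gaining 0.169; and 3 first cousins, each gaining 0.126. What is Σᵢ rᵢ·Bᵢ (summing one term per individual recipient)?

0.6175

r to a half-niece or half-nephew = 1/8 (half-aunt/uncle↔niece/nephew: one path of length 3: r = (1/2)^3 = 1/8).
r to a half-sibling = 1/4 (half-sibs share one parent — one path of length 2: r = (1/2)^2 = 1/4).
r to a double first cousin = 0.25 (double first cousins share both grandparent pairs — four paths of length 4: r = 4·(1/2)^4 = 1/4).
r to a first cousin = 1/8 (first cousins share one grandparent pair — two paths of length 4: r = 2·(1/2)^4 = 1/8).
Summing one r·B term per recipient: 4·0.125·0.281 + 4·0.25·0.303 + 3·0.25·0.169 + 3·0.125·0.126 = 0.6175.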